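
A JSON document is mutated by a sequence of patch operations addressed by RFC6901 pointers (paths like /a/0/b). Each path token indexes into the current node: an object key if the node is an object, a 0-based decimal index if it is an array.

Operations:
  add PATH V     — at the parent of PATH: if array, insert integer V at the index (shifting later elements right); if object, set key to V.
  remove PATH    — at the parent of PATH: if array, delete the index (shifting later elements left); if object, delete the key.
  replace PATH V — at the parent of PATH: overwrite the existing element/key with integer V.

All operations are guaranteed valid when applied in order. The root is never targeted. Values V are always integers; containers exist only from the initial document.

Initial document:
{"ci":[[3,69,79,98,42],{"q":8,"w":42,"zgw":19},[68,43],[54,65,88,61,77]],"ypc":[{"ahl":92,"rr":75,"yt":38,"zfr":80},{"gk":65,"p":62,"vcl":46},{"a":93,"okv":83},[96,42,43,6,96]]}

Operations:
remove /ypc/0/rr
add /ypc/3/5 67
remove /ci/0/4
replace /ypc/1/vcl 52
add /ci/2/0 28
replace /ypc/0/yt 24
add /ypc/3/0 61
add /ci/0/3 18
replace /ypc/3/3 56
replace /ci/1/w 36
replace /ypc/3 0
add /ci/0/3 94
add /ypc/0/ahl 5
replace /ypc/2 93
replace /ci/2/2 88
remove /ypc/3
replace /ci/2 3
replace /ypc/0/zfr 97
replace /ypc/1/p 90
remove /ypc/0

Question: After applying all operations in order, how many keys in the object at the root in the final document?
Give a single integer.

Answer: 2

Derivation:
After op 1 (remove /ypc/0/rr): {"ci":[[3,69,79,98,42],{"q":8,"w":42,"zgw":19},[68,43],[54,65,88,61,77]],"ypc":[{"ahl":92,"yt":38,"zfr":80},{"gk":65,"p":62,"vcl":46},{"a":93,"okv":83},[96,42,43,6,96]]}
After op 2 (add /ypc/3/5 67): {"ci":[[3,69,79,98,42],{"q":8,"w":42,"zgw":19},[68,43],[54,65,88,61,77]],"ypc":[{"ahl":92,"yt":38,"zfr":80},{"gk":65,"p":62,"vcl":46},{"a":93,"okv":83},[96,42,43,6,96,67]]}
After op 3 (remove /ci/0/4): {"ci":[[3,69,79,98],{"q":8,"w":42,"zgw":19},[68,43],[54,65,88,61,77]],"ypc":[{"ahl":92,"yt":38,"zfr":80},{"gk":65,"p":62,"vcl":46},{"a":93,"okv":83},[96,42,43,6,96,67]]}
After op 4 (replace /ypc/1/vcl 52): {"ci":[[3,69,79,98],{"q":8,"w":42,"zgw":19},[68,43],[54,65,88,61,77]],"ypc":[{"ahl":92,"yt":38,"zfr":80},{"gk":65,"p":62,"vcl":52},{"a":93,"okv":83},[96,42,43,6,96,67]]}
After op 5 (add /ci/2/0 28): {"ci":[[3,69,79,98],{"q":8,"w":42,"zgw":19},[28,68,43],[54,65,88,61,77]],"ypc":[{"ahl":92,"yt":38,"zfr":80},{"gk":65,"p":62,"vcl":52},{"a":93,"okv":83},[96,42,43,6,96,67]]}
After op 6 (replace /ypc/0/yt 24): {"ci":[[3,69,79,98],{"q":8,"w":42,"zgw":19},[28,68,43],[54,65,88,61,77]],"ypc":[{"ahl":92,"yt":24,"zfr":80},{"gk":65,"p":62,"vcl":52},{"a":93,"okv":83},[96,42,43,6,96,67]]}
After op 7 (add /ypc/3/0 61): {"ci":[[3,69,79,98],{"q":8,"w":42,"zgw":19},[28,68,43],[54,65,88,61,77]],"ypc":[{"ahl":92,"yt":24,"zfr":80},{"gk":65,"p":62,"vcl":52},{"a":93,"okv":83},[61,96,42,43,6,96,67]]}
After op 8 (add /ci/0/3 18): {"ci":[[3,69,79,18,98],{"q":8,"w":42,"zgw":19},[28,68,43],[54,65,88,61,77]],"ypc":[{"ahl":92,"yt":24,"zfr":80},{"gk":65,"p":62,"vcl":52},{"a":93,"okv":83},[61,96,42,43,6,96,67]]}
After op 9 (replace /ypc/3/3 56): {"ci":[[3,69,79,18,98],{"q":8,"w":42,"zgw":19},[28,68,43],[54,65,88,61,77]],"ypc":[{"ahl":92,"yt":24,"zfr":80},{"gk":65,"p":62,"vcl":52},{"a":93,"okv":83},[61,96,42,56,6,96,67]]}
After op 10 (replace /ci/1/w 36): {"ci":[[3,69,79,18,98],{"q":8,"w":36,"zgw":19},[28,68,43],[54,65,88,61,77]],"ypc":[{"ahl":92,"yt":24,"zfr":80},{"gk":65,"p":62,"vcl":52},{"a":93,"okv":83},[61,96,42,56,6,96,67]]}
After op 11 (replace /ypc/3 0): {"ci":[[3,69,79,18,98],{"q":8,"w":36,"zgw":19},[28,68,43],[54,65,88,61,77]],"ypc":[{"ahl":92,"yt":24,"zfr":80},{"gk":65,"p":62,"vcl":52},{"a":93,"okv":83},0]}
After op 12 (add /ci/0/3 94): {"ci":[[3,69,79,94,18,98],{"q":8,"w":36,"zgw":19},[28,68,43],[54,65,88,61,77]],"ypc":[{"ahl":92,"yt":24,"zfr":80},{"gk":65,"p":62,"vcl":52},{"a":93,"okv":83},0]}
After op 13 (add /ypc/0/ahl 5): {"ci":[[3,69,79,94,18,98],{"q":8,"w":36,"zgw":19},[28,68,43],[54,65,88,61,77]],"ypc":[{"ahl":5,"yt":24,"zfr":80},{"gk":65,"p":62,"vcl":52},{"a":93,"okv":83},0]}
After op 14 (replace /ypc/2 93): {"ci":[[3,69,79,94,18,98],{"q":8,"w":36,"zgw":19},[28,68,43],[54,65,88,61,77]],"ypc":[{"ahl":5,"yt":24,"zfr":80},{"gk":65,"p":62,"vcl":52},93,0]}
After op 15 (replace /ci/2/2 88): {"ci":[[3,69,79,94,18,98],{"q":8,"w":36,"zgw":19},[28,68,88],[54,65,88,61,77]],"ypc":[{"ahl":5,"yt":24,"zfr":80},{"gk":65,"p":62,"vcl":52},93,0]}
After op 16 (remove /ypc/3): {"ci":[[3,69,79,94,18,98],{"q":8,"w":36,"zgw":19},[28,68,88],[54,65,88,61,77]],"ypc":[{"ahl":5,"yt":24,"zfr":80},{"gk":65,"p":62,"vcl":52},93]}
After op 17 (replace /ci/2 3): {"ci":[[3,69,79,94,18,98],{"q":8,"w":36,"zgw":19},3,[54,65,88,61,77]],"ypc":[{"ahl":5,"yt":24,"zfr":80},{"gk":65,"p":62,"vcl":52},93]}
After op 18 (replace /ypc/0/zfr 97): {"ci":[[3,69,79,94,18,98],{"q":8,"w":36,"zgw":19},3,[54,65,88,61,77]],"ypc":[{"ahl":5,"yt":24,"zfr":97},{"gk":65,"p":62,"vcl":52},93]}
After op 19 (replace /ypc/1/p 90): {"ci":[[3,69,79,94,18,98],{"q":8,"w":36,"zgw":19},3,[54,65,88,61,77]],"ypc":[{"ahl":5,"yt":24,"zfr":97},{"gk":65,"p":90,"vcl":52},93]}
After op 20 (remove /ypc/0): {"ci":[[3,69,79,94,18,98],{"q":8,"w":36,"zgw":19},3,[54,65,88,61,77]],"ypc":[{"gk":65,"p":90,"vcl":52},93]}
Size at the root: 2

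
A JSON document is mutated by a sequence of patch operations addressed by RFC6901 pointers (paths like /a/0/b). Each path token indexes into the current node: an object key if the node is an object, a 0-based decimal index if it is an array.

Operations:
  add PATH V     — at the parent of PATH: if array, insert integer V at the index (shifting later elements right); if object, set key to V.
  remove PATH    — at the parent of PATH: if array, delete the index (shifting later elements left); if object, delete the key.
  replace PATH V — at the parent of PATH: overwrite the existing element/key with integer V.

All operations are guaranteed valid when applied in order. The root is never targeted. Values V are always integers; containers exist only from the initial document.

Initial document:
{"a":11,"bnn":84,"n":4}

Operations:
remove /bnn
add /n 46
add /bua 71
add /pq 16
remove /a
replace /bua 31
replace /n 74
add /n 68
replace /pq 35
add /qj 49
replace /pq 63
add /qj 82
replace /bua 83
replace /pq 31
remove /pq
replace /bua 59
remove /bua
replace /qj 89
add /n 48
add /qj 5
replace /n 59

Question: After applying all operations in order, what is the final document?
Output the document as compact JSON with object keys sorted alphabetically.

Answer: {"n":59,"qj":5}

Derivation:
After op 1 (remove /bnn): {"a":11,"n":4}
After op 2 (add /n 46): {"a":11,"n":46}
After op 3 (add /bua 71): {"a":11,"bua":71,"n":46}
After op 4 (add /pq 16): {"a":11,"bua":71,"n":46,"pq":16}
After op 5 (remove /a): {"bua":71,"n":46,"pq":16}
After op 6 (replace /bua 31): {"bua":31,"n":46,"pq":16}
After op 7 (replace /n 74): {"bua":31,"n":74,"pq":16}
After op 8 (add /n 68): {"bua":31,"n":68,"pq":16}
After op 9 (replace /pq 35): {"bua":31,"n":68,"pq":35}
After op 10 (add /qj 49): {"bua":31,"n":68,"pq":35,"qj":49}
After op 11 (replace /pq 63): {"bua":31,"n":68,"pq":63,"qj":49}
After op 12 (add /qj 82): {"bua":31,"n":68,"pq":63,"qj":82}
After op 13 (replace /bua 83): {"bua":83,"n":68,"pq":63,"qj":82}
After op 14 (replace /pq 31): {"bua":83,"n":68,"pq":31,"qj":82}
After op 15 (remove /pq): {"bua":83,"n":68,"qj":82}
After op 16 (replace /bua 59): {"bua":59,"n":68,"qj":82}
After op 17 (remove /bua): {"n":68,"qj":82}
After op 18 (replace /qj 89): {"n":68,"qj":89}
After op 19 (add /n 48): {"n":48,"qj":89}
After op 20 (add /qj 5): {"n":48,"qj":5}
After op 21 (replace /n 59): {"n":59,"qj":5}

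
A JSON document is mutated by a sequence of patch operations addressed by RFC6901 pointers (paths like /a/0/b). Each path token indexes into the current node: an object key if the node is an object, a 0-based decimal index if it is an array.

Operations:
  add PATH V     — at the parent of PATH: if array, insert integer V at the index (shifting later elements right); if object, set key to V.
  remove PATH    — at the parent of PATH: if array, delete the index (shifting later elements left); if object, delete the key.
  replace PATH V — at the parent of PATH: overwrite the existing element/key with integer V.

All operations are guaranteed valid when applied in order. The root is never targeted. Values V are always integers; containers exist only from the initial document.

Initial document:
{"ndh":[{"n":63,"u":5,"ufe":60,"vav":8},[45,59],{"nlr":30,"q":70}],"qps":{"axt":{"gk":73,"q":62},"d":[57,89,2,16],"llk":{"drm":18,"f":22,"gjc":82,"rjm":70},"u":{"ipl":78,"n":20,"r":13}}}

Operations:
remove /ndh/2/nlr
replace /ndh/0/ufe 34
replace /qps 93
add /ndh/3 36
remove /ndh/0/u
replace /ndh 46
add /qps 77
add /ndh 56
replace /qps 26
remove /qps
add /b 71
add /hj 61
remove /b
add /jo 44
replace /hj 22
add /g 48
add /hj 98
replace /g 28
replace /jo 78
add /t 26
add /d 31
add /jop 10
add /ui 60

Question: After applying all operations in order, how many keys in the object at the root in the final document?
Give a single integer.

After op 1 (remove /ndh/2/nlr): {"ndh":[{"n":63,"u":5,"ufe":60,"vav":8},[45,59],{"q":70}],"qps":{"axt":{"gk":73,"q":62},"d":[57,89,2,16],"llk":{"drm":18,"f":22,"gjc":82,"rjm":70},"u":{"ipl":78,"n":20,"r":13}}}
After op 2 (replace /ndh/0/ufe 34): {"ndh":[{"n":63,"u":5,"ufe":34,"vav":8},[45,59],{"q":70}],"qps":{"axt":{"gk":73,"q":62},"d":[57,89,2,16],"llk":{"drm":18,"f":22,"gjc":82,"rjm":70},"u":{"ipl":78,"n":20,"r":13}}}
After op 3 (replace /qps 93): {"ndh":[{"n":63,"u":5,"ufe":34,"vav":8},[45,59],{"q":70}],"qps":93}
After op 4 (add /ndh/3 36): {"ndh":[{"n":63,"u":5,"ufe":34,"vav":8},[45,59],{"q":70},36],"qps":93}
After op 5 (remove /ndh/0/u): {"ndh":[{"n":63,"ufe":34,"vav":8},[45,59],{"q":70},36],"qps":93}
After op 6 (replace /ndh 46): {"ndh":46,"qps":93}
After op 7 (add /qps 77): {"ndh":46,"qps":77}
After op 8 (add /ndh 56): {"ndh":56,"qps":77}
After op 9 (replace /qps 26): {"ndh":56,"qps":26}
After op 10 (remove /qps): {"ndh":56}
After op 11 (add /b 71): {"b":71,"ndh":56}
After op 12 (add /hj 61): {"b":71,"hj":61,"ndh":56}
After op 13 (remove /b): {"hj":61,"ndh":56}
After op 14 (add /jo 44): {"hj":61,"jo":44,"ndh":56}
After op 15 (replace /hj 22): {"hj":22,"jo":44,"ndh":56}
After op 16 (add /g 48): {"g":48,"hj":22,"jo":44,"ndh":56}
After op 17 (add /hj 98): {"g":48,"hj":98,"jo":44,"ndh":56}
After op 18 (replace /g 28): {"g":28,"hj":98,"jo":44,"ndh":56}
After op 19 (replace /jo 78): {"g":28,"hj":98,"jo":78,"ndh":56}
After op 20 (add /t 26): {"g":28,"hj":98,"jo":78,"ndh":56,"t":26}
After op 21 (add /d 31): {"d":31,"g":28,"hj":98,"jo":78,"ndh":56,"t":26}
After op 22 (add /jop 10): {"d":31,"g":28,"hj":98,"jo":78,"jop":10,"ndh":56,"t":26}
After op 23 (add /ui 60): {"d":31,"g":28,"hj":98,"jo":78,"jop":10,"ndh":56,"t":26,"ui":60}
Size at the root: 8

Answer: 8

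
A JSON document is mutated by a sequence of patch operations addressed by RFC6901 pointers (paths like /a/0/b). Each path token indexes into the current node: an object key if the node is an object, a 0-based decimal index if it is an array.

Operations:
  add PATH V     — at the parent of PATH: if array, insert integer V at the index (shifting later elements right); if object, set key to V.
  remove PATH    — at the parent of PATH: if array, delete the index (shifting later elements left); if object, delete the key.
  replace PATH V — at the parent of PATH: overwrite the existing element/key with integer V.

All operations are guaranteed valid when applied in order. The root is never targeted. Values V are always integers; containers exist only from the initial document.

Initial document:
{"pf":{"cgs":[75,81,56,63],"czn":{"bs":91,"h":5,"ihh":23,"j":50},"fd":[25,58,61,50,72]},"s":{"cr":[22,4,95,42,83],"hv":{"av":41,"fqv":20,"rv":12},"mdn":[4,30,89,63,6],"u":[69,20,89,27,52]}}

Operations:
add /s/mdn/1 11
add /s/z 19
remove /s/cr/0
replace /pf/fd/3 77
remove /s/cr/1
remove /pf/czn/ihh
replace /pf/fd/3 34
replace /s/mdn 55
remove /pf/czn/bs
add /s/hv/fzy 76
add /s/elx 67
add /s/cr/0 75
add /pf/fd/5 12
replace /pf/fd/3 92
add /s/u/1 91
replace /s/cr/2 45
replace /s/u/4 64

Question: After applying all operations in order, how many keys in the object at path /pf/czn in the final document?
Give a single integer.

After op 1 (add /s/mdn/1 11): {"pf":{"cgs":[75,81,56,63],"czn":{"bs":91,"h":5,"ihh":23,"j":50},"fd":[25,58,61,50,72]},"s":{"cr":[22,4,95,42,83],"hv":{"av":41,"fqv":20,"rv":12},"mdn":[4,11,30,89,63,6],"u":[69,20,89,27,52]}}
After op 2 (add /s/z 19): {"pf":{"cgs":[75,81,56,63],"czn":{"bs":91,"h":5,"ihh":23,"j":50},"fd":[25,58,61,50,72]},"s":{"cr":[22,4,95,42,83],"hv":{"av":41,"fqv":20,"rv":12},"mdn":[4,11,30,89,63,6],"u":[69,20,89,27,52],"z":19}}
After op 3 (remove /s/cr/0): {"pf":{"cgs":[75,81,56,63],"czn":{"bs":91,"h":5,"ihh":23,"j":50},"fd":[25,58,61,50,72]},"s":{"cr":[4,95,42,83],"hv":{"av":41,"fqv":20,"rv":12},"mdn":[4,11,30,89,63,6],"u":[69,20,89,27,52],"z":19}}
After op 4 (replace /pf/fd/3 77): {"pf":{"cgs":[75,81,56,63],"czn":{"bs":91,"h":5,"ihh":23,"j":50},"fd":[25,58,61,77,72]},"s":{"cr":[4,95,42,83],"hv":{"av":41,"fqv":20,"rv":12},"mdn":[4,11,30,89,63,6],"u":[69,20,89,27,52],"z":19}}
After op 5 (remove /s/cr/1): {"pf":{"cgs":[75,81,56,63],"czn":{"bs":91,"h":5,"ihh":23,"j":50},"fd":[25,58,61,77,72]},"s":{"cr":[4,42,83],"hv":{"av":41,"fqv":20,"rv":12},"mdn":[4,11,30,89,63,6],"u":[69,20,89,27,52],"z":19}}
After op 6 (remove /pf/czn/ihh): {"pf":{"cgs":[75,81,56,63],"czn":{"bs":91,"h":5,"j":50},"fd":[25,58,61,77,72]},"s":{"cr":[4,42,83],"hv":{"av":41,"fqv":20,"rv":12},"mdn":[4,11,30,89,63,6],"u":[69,20,89,27,52],"z":19}}
After op 7 (replace /pf/fd/3 34): {"pf":{"cgs":[75,81,56,63],"czn":{"bs":91,"h":5,"j":50},"fd":[25,58,61,34,72]},"s":{"cr":[4,42,83],"hv":{"av":41,"fqv":20,"rv":12},"mdn":[4,11,30,89,63,6],"u":[69,20,89,27,52],"z":19}}
After op 8 (replace /s/mdn 55): {"pf":{"cgs":[75,81,56,63],"czn":{"bs":91,"h":5,"j":50},"fd":[25,58,61,34,72]},"s":{"cr":[4,42,83],"hv":{"av":41,"fqv":20,"rv":12},"mdn":55,"u":[69,20,89,27,52],"z":19}}
After op 9 (remove /pf/czn/bs): {"pf":{"cgs":[75,81,56,63],"czn":{"h":5,"j":50},"fd":[25,58,61,34,72]},"s":{"cr":[4,42,83],"hv":{"av":41,"fqv":20,"rv":12},"mdn":55,"u":[69,20,89,27,52],"z":19}}
After op 10 (add /s/hv/fzy 76): {"pf":{"cgs":[75,81,56,63],"czn":{"h":5,"j":50},"fd":[25,58,61,34,72]},"s":{"cr":[4,42,83],"hv":{"av":41,"fqv":20,"fzy":76,"rv":12},"mdn":55,"u":[69,20,89,27,52],"z":19}}
After op 11 (add /s/elx 67): {"pf":{"cgs":[75,81,56,63],"czn":{"h":5,"j":50},"fd":[25,58,61,34,72]},"s":{"cr":[4,42,83],"elx":67,"hv":{"av":41,"fqv":20,"fzy":76,"rv":12},"mdn":55,"u":[69,20,89,27,52],"z":19}}
After op 12 (add /s/cr/0 75): {"pf":{"cgs":[75,81,56,63],"czn":{"h":5,"j":50},"fd":[25,58,61,34,72]},"s":{"cr":[75,4,42,83],"elx":67,"hv":{"av":41,"fqv":20,"fzy":76,"rv":12},"mdn":55,"u":[69,20,89,27,52],"z":19}}
After op 13 (add /pf/fd/5 12): {"pf":{"cgs":[75,81,56,63],"czn":{"h":5,"j":50},"fd":[25,58,61,34,72,12]},"s":{"cr":[75,4,42,83],"elx":67,"hv":{"av":41,"fqv":20,"fzy":76,"rv":12},"mdn":55,"u":[69,20,89,27,52],"z":19}}
After op 14 (replace /pf/fd/3 92): {"pf":{"cgs":[75,81,56,63],"czn":{"h":5,"j":50},"fd":[25,58,61,92,72,12]},"s":{"cr":[75,4,42,83],"elx":67,"hv":{"av":41,"fqv":20,"fzy":76,"rv":12},"mdn":55,"u":[69,20,89,27,52],"z":19}}
After op 15 (add /s/u/1 91): {"pf":{"cgs":[75,81,56,63],"czn":{"h":5,"j":50},"fd":[25,58,61,92,72,12]},"s":{"cr":[75,4,42,83],"elx":67,"hv":{"av":41,"fqv":20,"fzy":76,"rv":12},"mdn":55,"u":[69,91,20,89,27,52],"z":19}}
After op 16 (replace /s/cr/2 45): {"pf":{"cgs":[75,81,56,63],"czn":{"h":5,"j":50},"fd":[25,58,61,92,72,12]},"s":{"cr":[75,4,45,83],"elx":67,"hv":{"av":41,"fqv":20,"fzy":76,"rv":12},"mdn":55,"u":[69,91,20,89,27,52],"z":19}}
After op 17 (replace /s/u/4 64): {"pf":{"cgs":[75,81,56,63],"czn":{"h":5,"j":50},"fd":[25,58,61,92,72,12]},"s":{"cr":[75,4,45,83],"elx":67,"hv":{"av":41,"fqv":20,"fzy":76,"rv":12},"mdn":55,"u":[69,91,20,89,64,52],"z":19}}
Size at path /pf/czn: 2

Answer: 2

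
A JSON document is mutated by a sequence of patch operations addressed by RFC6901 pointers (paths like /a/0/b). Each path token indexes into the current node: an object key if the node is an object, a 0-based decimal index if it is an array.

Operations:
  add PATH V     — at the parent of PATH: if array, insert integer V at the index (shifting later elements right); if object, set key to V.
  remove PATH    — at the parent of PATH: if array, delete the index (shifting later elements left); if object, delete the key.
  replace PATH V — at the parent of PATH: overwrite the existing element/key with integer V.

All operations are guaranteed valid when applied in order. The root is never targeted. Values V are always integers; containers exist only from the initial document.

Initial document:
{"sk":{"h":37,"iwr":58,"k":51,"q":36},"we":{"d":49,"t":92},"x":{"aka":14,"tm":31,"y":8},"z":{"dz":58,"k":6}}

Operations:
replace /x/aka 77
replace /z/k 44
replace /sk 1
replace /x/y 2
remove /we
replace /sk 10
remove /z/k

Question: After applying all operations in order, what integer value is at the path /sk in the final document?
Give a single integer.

After op 1 (replace /x/aka 77): {"sk":{"h":37,"iwr":58,"k":51,"q":36},"we":{"d":49,"t":92},"x":{"aka":77,"tm":31,"y":8},"z":{"dz":58,"k":6}}
After op 2 (replace /z/k 44): {"sk":{"h":37,"iwr":58,"k":51,"q":36},"we":{"d":49,"t":92},"x":{"aka":77,"tm":31,"y":8},"z":{"dz":58,"k":44}}
After op 3 (replace /sk 1): {"sk":1,"we":{"d":49,"t":92},"x":{"aka":77,"tm":31,"y":8},"z":{"dz":58,"k":44}}
After op 4 (replace /x/y 2): {"sk":1,"we":{"d":49,"t":92},"x":{"aka":77,"tm":31,"y":2},"z":{"dz":58,"k":44}}
After op 5 (remove /we): {"sk":1,"x":{"aka":77,"tm":31,"y":2},"z":{"dz":58,"k":44}}
After op 6 (replace /sk 10): {"sk":10,"x":{"aka":77,"tm":31,"y":2},"z":{"dz":58,"k":44}}
After op 7 (remove /z/k): {"sk":10,"x":{"aka":77,"tm":31,"y":2},"z":{"dz":58}}
Value at /sk: 10

Answer: 10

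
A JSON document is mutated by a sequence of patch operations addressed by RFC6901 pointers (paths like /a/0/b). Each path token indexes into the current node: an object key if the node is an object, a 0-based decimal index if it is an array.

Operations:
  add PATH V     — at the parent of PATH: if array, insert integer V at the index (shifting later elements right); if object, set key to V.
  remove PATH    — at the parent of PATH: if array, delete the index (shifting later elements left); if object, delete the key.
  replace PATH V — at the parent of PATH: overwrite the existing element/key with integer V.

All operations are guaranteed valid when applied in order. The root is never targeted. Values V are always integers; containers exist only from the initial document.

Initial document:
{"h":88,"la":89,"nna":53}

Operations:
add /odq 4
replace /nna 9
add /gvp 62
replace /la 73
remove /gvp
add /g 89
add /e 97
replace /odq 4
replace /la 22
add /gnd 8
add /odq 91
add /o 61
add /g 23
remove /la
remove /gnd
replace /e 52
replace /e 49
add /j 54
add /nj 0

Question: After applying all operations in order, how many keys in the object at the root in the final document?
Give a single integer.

Answer: 8

Derivation:
After op 1 (add /odq 4): {"h":88,"la":89,"nna":53,"odq":4}
After op 2 (replace /nna 9): {"h":88,"la":89,"nna":9,"odq":4}
After op 3 (add /gvp 62): {"gvp":62,"h":88,"la":89,"nna":9,"odq":4}
After op 4 (replace /la 73): {"gvp":62,"h":88,"la":73,"nna":9,"odq":4}
After op 5 (remove /gvp): {"h":88,"la":73,"nna":9,"odq":4}
After op 6 (add /g 89): {"g":89,"h":88,"la":73,"nna":9,"odq":4}
After op 7 (add /e 97): {"e":97,"g":89,"h":88,"la":73,"nna":9,"odq":4}
After op 8 (replace /odq 4): {"e":97,"g":89,"h":88,"la":73,"nna":9,"odq":4}
After op 9 (replace /la 22): {"e":97,"g":89,"h":88,"la":22,"nna":9,"odq":4}
After op 10 (add /gnd 8): {"e":97,"g":89,"gnd":8,"h":88,"la":22,"nna":9,"odq":4}
After op 11 (add /odq 91): {"e":97,"g":89,"gnd":8,"h":88,"la":22,"nna":9,"odq":91}
After op 12 (add /o 61): {"e":97,"g":89,"gnd":8,"h":88,"la":22,"nna":9,"o":61,"odq":91}
After op 13 (add /g 23): {"e":97,"g":23,"gnd":8,"h":88,"la":22,"nna":9,"o":61,"odq":91}
After op 14 (remove /la): {"e":97,"g":23,"gnd":8,"h":88,"nna":9,"o":61,"odq":91}
After op 15 (remove /gnd): {"e":97,"g":23,"h":88,"nna":9,"o":61,"odq":91}
After op 16 (replace /e 52): {"e":52,"g":23,"h":88,"nna":9,"o":61,"odq":91}
After op 17 (replace /e 49): {"e":49,"g":23,"h":88,"nna":9,"o":61,"odq":91}
After op 18 (add /j 54): {"e":49,"g":23,"h":88,"j":54,"nna":9,"o":61,"odq":91}
After op 19 (add /nj 0): {"e":49,"g":23,"h":88,"j":54,"nj":0,"nna":9,"o":61,"odq":91}
Size at the root: 8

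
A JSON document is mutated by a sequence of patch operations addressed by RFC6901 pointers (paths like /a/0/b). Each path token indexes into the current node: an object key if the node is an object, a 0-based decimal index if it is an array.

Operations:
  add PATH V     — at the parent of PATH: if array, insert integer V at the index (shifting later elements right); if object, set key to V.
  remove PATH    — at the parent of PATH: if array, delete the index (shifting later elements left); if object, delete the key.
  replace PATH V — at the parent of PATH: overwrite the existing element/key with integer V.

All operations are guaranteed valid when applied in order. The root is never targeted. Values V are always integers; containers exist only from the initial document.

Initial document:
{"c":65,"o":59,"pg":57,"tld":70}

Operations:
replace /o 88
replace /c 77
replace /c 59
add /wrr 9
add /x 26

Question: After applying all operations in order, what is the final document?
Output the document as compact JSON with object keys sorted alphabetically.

Answer: {"c":59,"o":88,"pg":57,"tld":70,"wrr":9,"x":26}

Derivation:
After op 1 (replace /o 88): {"c":65,"o":88,"pg":57,"tld":70}
After op 2 (replace /c 77): {"c":77,"o":88,"pg":57,"tld":70}
After op 3 (replace /c 59): {"c":59,"o":88,"pg":57,"tld":70}
After op 4 (add /wrr 9): {"c":59,"o":88,"pg":57,"tld":70,"wrr":9}
After op 5 (add /x 26): {"c":59,"o":88,"pg":57,"tld":70,"wrr":9,"x":26}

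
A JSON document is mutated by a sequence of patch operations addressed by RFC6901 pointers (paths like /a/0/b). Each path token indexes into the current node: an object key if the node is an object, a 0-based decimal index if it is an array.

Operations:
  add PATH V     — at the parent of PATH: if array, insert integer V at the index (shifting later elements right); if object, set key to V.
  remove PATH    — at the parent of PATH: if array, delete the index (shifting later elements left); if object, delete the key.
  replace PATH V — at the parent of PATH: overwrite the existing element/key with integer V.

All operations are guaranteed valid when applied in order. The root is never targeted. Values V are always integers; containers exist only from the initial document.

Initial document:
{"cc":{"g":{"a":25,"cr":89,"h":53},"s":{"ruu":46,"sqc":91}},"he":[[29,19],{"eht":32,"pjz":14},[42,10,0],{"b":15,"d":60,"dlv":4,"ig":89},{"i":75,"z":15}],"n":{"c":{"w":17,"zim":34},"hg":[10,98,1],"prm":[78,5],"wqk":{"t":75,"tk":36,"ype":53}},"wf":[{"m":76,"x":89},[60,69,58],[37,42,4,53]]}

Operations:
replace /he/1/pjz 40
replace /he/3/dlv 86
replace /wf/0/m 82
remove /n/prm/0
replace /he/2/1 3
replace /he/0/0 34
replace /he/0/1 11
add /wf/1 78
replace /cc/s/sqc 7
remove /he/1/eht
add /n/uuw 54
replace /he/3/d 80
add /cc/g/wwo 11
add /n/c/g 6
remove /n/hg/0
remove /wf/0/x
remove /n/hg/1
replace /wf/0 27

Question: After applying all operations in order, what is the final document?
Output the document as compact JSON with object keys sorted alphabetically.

After op 1 (replace /he/1/pjz 40): {"cc":{"g":{"a":25,"cr":89,"h":53},"s":{"ruu":46,"sqc":91}},"he":[[29,19],{"eht":32,"pjz":40},[42,10,0],{"b":15,"d":60,"dlv":4,"ig":89},{"i":75,"z":15}],"n":{"c":{"w":17,"zim":34},"hg":[10,98,1],"prm":[78,5],"wqk":{"t":75,"tk":36,"ype":53}},"wf":[{"m":76,"x":89},[60,69,58],[37,42,4,53]]}
After op 2 (replace /he/3/dlv 86): {"cc":{"g":{"a":25,"cr":89,"h":53},"s":{"ruu":46,"sqc":91}},"he":[[29,19],{"eht":32,"pjz":40},[42,10,0],{"b":15,"d":60,"dlv":86,"ig":89},{"i":75,"z":15}],"n":{"c":{"w":17,"zim":34},"hg":[10,98,1],"prm":[78,5],"wqk":{"t":75,"tk":36,"ype":53}},"wf":[{"m":76,"x":89},[60,69,58],[37,42,4,53]]}
After op 3 (replace /wf/0/m 82): {"cc":{"g":{"a":25,"cr":89,"h":53},"s":{"ruu":46,"sqc":91}},"he":[[29,19],{"eht":32,"pjz":40},[42,10,0],{"b":15,"d":60,"dlv":86,"ig":89},{"i":75,"z":15}],"n":{"c":{"w":17,"zim":34},"hg":[10,98,1],"prm":[78,5],"wqk":{"t":75,"tk":36,"ype":53}},"wf":[{"m":82,"x":89},[60,69,58],[37,42,4,53]]}
After op 4 (remove /n/prm/0): {"cc":{"g":{"a":25,"cr":89,"h":53},"s":{"ruu":46,"sqc":91}},"he":[[29,19],{"eht":32,"pjz":40},[42,10,0],{"b":15,"d":60,"dlv":86,"ig":89},{"i":75,"z":15}],"n":{"c":{"w":17,"zim":34},"hg":[10,98,1],"prm":[5],"wqk":{"t":75,"tk":36,"ype":53}},"wf":[{"m":82,"x":89},[60,69,58],[37,42,4,53]]}
After op 5 (replace /he/2/1 3): {"cc":{"g":{"a":25,"cr":89,"h":53},"s":{"ruu":46,"sqc":91}},"he":[[29,19],{"eht":32,"pjz":40},[42,3,0],{"b":15,"d":60,"dlv":86,"ig":89},{"i":75,"z":15}],"n":{"c":{"w":17,"zim":34},"hg":[10,98,1],"prm":[5],"wqk":{"t":75,"tk":36,"ype":53}},"wf":[{"m":82,"x":89},[60,69,58],[37,42,4,53]]}
After op 6 (replace /he/0/0 34): {"cc":{"g":{"a":25,"cr":89,"h":53},"s":{"ruu":46,"sqc":91}},"he":[[34,19],{"eht":32,"pjz":40},[42,3,0],{"b":15,"d":60,"dlv":86,"ig":89},{"i":75,"z":15}],"n":{"c":{"w":17,"zim":34},"hg":[10,98,1],"prm":[5],"wqk":{"t":75,"tk":36,"ype":53}},"wf":[{"m":82,"x":89},[60,69,58],[37,42,4,53]]}
After op 7 (replace /he/0/1 11): {"cc":{"g":{"a":25,"cr":89,"h":53},"s":{"ruu":46,"sqc":91}},"he":[[34,11],{"eht":32,"pjz":40},[42,3,0],{"b":15,"d":60,"dlv":86,"ig":89},{"i":75,"z":15}],"n":{"c":{"w":17,"zim":34},"hg":[10,98,1],"prm":[5],"wqk":{"t":75,"tk":36,"ype":53}},"wf":[{"m":82,"x":89},[60,69,58],[37,42,4,53]]}
After op 8 (add /wf/1 78): {"cc":{"g":{"a":25,"cr":89,"h":53},"s":{"ruu":46,"sqc":91}},"he":[[34,11],{"eht":32,"pjz":40},[42,3,0],{"b":15,"d":60,"dlv":86,"ig":89},{"i":75,"z":15}],"n":{"c":{"w":17,"zim":34},"hg":[10,98,1],"prm":[5],"wqk":{"t":75,"tk":36,"ype":53}},"wf":[{"m":82,"x":89},78,[60,69,58],[37,42,4,53]]}
After op 9 (replace /cc/s/sqc 7): {"cc":{"g":{"a":25,"cr":89,"h":53},"s":{"ruu":46,"sqc":7}},"he":[[34,11],{"eht":32,"pjz":40},[42,3,0],{"b":15,"d":60,"dlv":86,"ig":89},{"i":75,"z":15}],"n":{"c":{"w":17,"zim":34},"hg":[10,98,1],"prm":[5],"wqk":{"t":75,"tk":36,"ype":53}},"wf":[{"m":82,"x":89},78,[60,69,58],[37,42,4,53]]}
After op 10 (remove /he/1/eht): {"cc":{"g":{"a":25,"cr":89,"h":53},"s":{"ruu":46,"sqc":7}},"he":[[34,11],{"pjz":40},[42,3,0],{"b":15,"d":60,"dlv":86,"ig":89},{"i":75,"z":15}],"n":{"c":{"w":17,"zim":34},"hg":[10,98,1],"prm":[5],"wqk":{"t":75,"tk":36,"ype":53}},"wf":[{"m":82,"x":89},78,[60,69,58],[37,42,4,53]]}
After op 11 (add /n/uuw 54): {"cc":{"g":{"a":25,"cr":89,"h":53},"s":{"ruu":46,"sqc":7}},"he":[[34,11],{"pjz":40},[42,3,0],{"b":15,"d":60,"dlv":86,"ig":89},{"i":75,"z":15}],"n":{"c":{"w":17,"zim":34},"hg":[10,98,1],"prm":[5],"uuw":54,"wqk":{"t":75,"tk":36,"ype":53}},"wf":[{"m":82,"x":89},78,[60,69,58],[37,42,4,53]]}
After op 12 (replace /he/3/d 80): {"cc":{"g":{"a":25,"cr":89,"h":53},"s":{"ruu":46,"sqc":7}},"he":[[34,11],{"pjz":40},[42,3,0],{"b":15,"d":80,"dlv":86,"ig":89},{"i":75,"z":15}],"n":{"c":{"w":17,"zim":34},"hg":[10,98,1],"prm":[5],"uuw":54,"wqk":{"t":75,"tk":36,"ype":53}},"wf":[{"m":82,"x":89},78,[60,69,58],[37,42,4,53]]}
After op 13 (add /cc/g/wwo 11): {"cc":{"g":{"a":25,"cr":89,"h":53,"wwo":11},"s":{"ruu":46,"sqc":7}},"he":[[34,11],{"pjz":40},[42,3,0],{"b":15,"d":80,"dlv":86,"ig":89},{"i":75,"z":15}],"n":{"c":{"w":17,"zim":34},"hg":[10,98,1],"prm":[5],"uuw":54,"wqk":{"t":75,"tk":36,"ype":53}},"wf":[{"m":82,"x":89},78,[60,69,58],[37,42,4,53]]}
After op 14 (add /n/c/g 6): {"cc":{"g":{"a":25,"cr":89,"h":53,"wwo":11},"s":{"ruu":46,"sqc":7}},"he":[[34,11],{"pjz":40},[42,3,0],{"b":15,"d":80,"dlv":86,"ig":89},{"i":75,"z":15}],"n":{"c":{"g":6,"w":17,"zim":34},"hg":[10,98,1],"prm":[5],"uuw":54,"wqk":{"t":75,"tk":36,"ype":53}},"wf":[{"m":82,"x":89},78,[60,69,58],[37,42,4,53]]}
After op 15 (remove /n/hg/0): {"cc":{"g":{"a":25,"cr":89,"h":53,"wwo":11},"s":{"ruu":46,"sqc":7}},"he":[[34,11],{"pjz":40},[42,3,0],{"b":15,"d":80,"dlv":86,"ig":89},{"i":75,"z":15}],"n":{"c":{"g":6,"w":17,"zim":34},"hg":[98,1],"prm":[5],"uuw":54,"wqk":{"t":75,"tk":36,"ype":53}},"wf":[{"m":82,"x":89},78,[60,69,58],[37,42,4,53]]}
After op 16 (remove /wf/0/x): {"cc":{"g":{"a":25,"cr":89,"h":53,"wwo":11},"s":{"ruu":46,"sqc":7}},"he":[[34,11],{"pjz":40},[42,3,0],{"b":15,"d":80,"dlv":86,"ig":89},{"i":75,"z":15}],"n":{"c":{"g":6,"w":17,"zim":34},"hg":[98,1],"prm":[5],"uuw":54,"wqk":{"t":75,"tk":36,"ype":53}},"wf":[{"m":82},78,[60,69,58],[37,42,4,53]]}
After op 17 (remove /n/hg/1): {"cc":{"g":{"a":25,"cr":89,"h":53,"wwo":11},"s":{"ruu":46,"sqc":7}},"he":[[34,11],{"pjz":40},[42,3,0],{"b":15,"d":80,"dlv":86,"ig":89},{"i":75,"z":15}],"n":{"c":{"g":6,"w":17,"zim":34},"hg":[98],"prm":[5],"uuw":54,"wqk":{"t":75,"tk":36,"ype":53}},"wf":[{"m":82},78,[60,69,58],[37,42,4,53]]}
After op 18 (replace /wf/0 27): {"cc":{"g":{"a":25,"cr":89,"h":53,"wwo":11},"s":{"ruu":46,"sqc":7}},"he":[[34,11],{"pjz":40},[42,3,0],{"b":15,"d":80,"dlv":86,"ig":89},{"i":75,"z":15}],"n":{"c":{"g":6,"w":17,"zim":34},"hg":[98],"prm":[5],"uuw":54,"wqk":{"t":75,"tk":36,"ype":53}},"wf":[27,78,[60,69,58],[37,42,4,53]]}

Answer: {"cc":{"g":{"a":25,"cr":89,"h":53,"wwo":11},"s":{"ruu":46,"sqc":7}},"he":[[34,11],{"pjz":40},[42,3,0],{"b":15,"d":80,"dlv":86,"ig":89},{"i":75,"z":15}],"n":{"c":{"g":6,"w":17,"zim":34},"hg":[98],"prm":[5],"uuw":54,"wqk":{"t":75,"tk":36,"ype":53}},"wf":[27,78,[60,69,58],[37,42,4,53]]}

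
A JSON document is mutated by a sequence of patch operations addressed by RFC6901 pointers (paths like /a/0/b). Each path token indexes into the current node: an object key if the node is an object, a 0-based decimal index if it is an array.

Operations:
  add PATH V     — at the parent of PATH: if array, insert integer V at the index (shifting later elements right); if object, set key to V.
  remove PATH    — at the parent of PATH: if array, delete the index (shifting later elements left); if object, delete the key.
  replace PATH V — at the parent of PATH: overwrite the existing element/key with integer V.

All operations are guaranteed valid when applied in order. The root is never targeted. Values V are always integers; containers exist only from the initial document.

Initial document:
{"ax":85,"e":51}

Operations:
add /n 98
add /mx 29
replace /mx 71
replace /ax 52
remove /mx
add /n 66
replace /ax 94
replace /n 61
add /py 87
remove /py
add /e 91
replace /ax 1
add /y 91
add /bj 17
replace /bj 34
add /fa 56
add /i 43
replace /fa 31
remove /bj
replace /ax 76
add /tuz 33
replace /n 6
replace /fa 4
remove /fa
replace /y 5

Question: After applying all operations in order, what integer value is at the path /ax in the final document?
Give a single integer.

After op 1 (add /n 98): {"ax":85,"e":51,"n":98}
After op 2 (add /mx 29): {"ax":85,"e":51,"mx":29,"n":98}
After op 3 (replace /mx 71): {"ax":85,"e":51,"mx":71,"n":98}
After op 4 (replace /ax 52): {"ax":52,"e":51,"mx":71,"n":98}
After op 5 (remove /mx): {"ax":52,"e":51,"n":98}
After op 6 (add /n 66): {"ax":52,"e":51,"n":66}
After op 7 (replace /ax 94): {"ax":94,"e":51,"n":66}
After op 8 (replace /n 61): {"ax":94,"e":51,"n":61}
After op 9 (add /py 87): {"ax":94,"e":51,"n":61,"py":87}
After op 10 (remove /py): {"ax":94,"e":51,"n":61}
After op 11 (add /e 91): {"ax":94,"e":91,"n":61}
After op 12 (replace /ax 1): {"ax":1,"e":91,"n":61}
After op 13 (add /y 91): {"ax":1,"e":91,"n":61,"y":91}
After op 14 (add /bj 17): {"ax":1,"bj":17,"e":91,"n":61,"y":91}
After op 15 (replace /bj 34): {"ax":1,"bj":34,"e":91,"n":61,"y":91}
After op 16 (add /fa 56): {"ax":1,"bj":34,"e":91,"fa":56,"n":61,"y":91}
After op 17 (add /i 43): {"ax":1,"bj":34,"e":91,"fa":56,"i":43,"n":61,"y":91}
After op 18 (replace /fa 31): {"ax":1,"bj":34,"e":91,"fa":31,"i":43,"n":61,"y":91}
After op 19 (remove /bj): {"ax":1,"e":91,"fa":31,"i":43,"n":61,"y":91}
After op 20 (replace /ax 76): {"ax":76,"e":91,"fa":31,"i":43,"n":61,"y":91}
After op 21 (add /tuz 33): {"ax":76,"e":91,"fa":31,"i":43,"n":61,"tuz":33,"y":91}
After op 22 (replace /n 6): {"ax":76,"e":91,"fa":31,"i":43,"n":6,"tuz":33,"y":91}
After op 23 (replace /fa 4): {"ax":76,"e":91,"fa":4,"i":43,"n":6,"tuz":33,"y":91}
After op 24 (remove /fa): {"ax":76,"e":91,"i":43,"n":6,"tuz":33,"y":91}
After op 25 (replace /y 5): {"ax":76,"e":91,"i":43,"n":6,"tuz":33,"y":5}
Value at /ax: 76

Answer: 76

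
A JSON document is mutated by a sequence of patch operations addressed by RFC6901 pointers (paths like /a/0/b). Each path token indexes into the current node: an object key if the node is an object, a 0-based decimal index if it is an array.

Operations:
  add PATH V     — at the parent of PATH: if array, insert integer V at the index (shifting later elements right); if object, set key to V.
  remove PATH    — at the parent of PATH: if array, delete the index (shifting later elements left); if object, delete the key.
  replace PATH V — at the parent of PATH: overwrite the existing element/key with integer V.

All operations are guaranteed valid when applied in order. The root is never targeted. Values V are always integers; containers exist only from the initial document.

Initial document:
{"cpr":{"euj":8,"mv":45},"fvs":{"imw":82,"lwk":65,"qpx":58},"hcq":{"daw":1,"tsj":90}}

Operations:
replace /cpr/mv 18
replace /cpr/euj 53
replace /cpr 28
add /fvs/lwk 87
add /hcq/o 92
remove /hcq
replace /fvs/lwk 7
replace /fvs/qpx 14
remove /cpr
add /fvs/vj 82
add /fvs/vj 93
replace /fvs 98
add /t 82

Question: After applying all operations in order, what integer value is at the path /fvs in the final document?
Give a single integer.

After op 1 (replace /cpr/mv 18): {"cpr":{"euj":8,"mv":18},"fvs":{"imw":82,"lwk":65,"qpx":58},"hcq":{"daw":1,"tsj":90}}
After op 2 (replace /cpr/euj 53): {"cpr":{"euj":53,"mv":18},"fvs":{"imw":82,"lwk":65,"qpx":58},"hcq":{"daw":1,"tsj":90}}
After op 3 (replace /cpr 28): {"cpr":28,"fvs":{"imw":82,"lwk":65,"qpx":58},"hcq":{"daw":1,"tsj":90}}
After op 4 (add /fvs/lwk 87): {"cpr":28,"fvs":{"imw":82,"lwk":87,"qpx":58},"hcq":{"daw":1,"tsj":90}}
After op 5 (add /hcq/o 92): {"cpr":28,"fvs":{"imw":82,"lwk":87,"qpx":58},"hcq":{"daw":1,"o":92,"tsj":90}}
After op 6 (remove /hcq): {"cpr":28,"fvs":{"imw":82,"lwk":87,"qpx":58}}
After op 7 (replace /fvs/lwk 7): {"cpr":28,"fvs":{"imw":82,"lwk":7,"qpx":58}}
After op 8 (replace /fvs/qpx 14): {"cpr":28,"fvs":{"imw":82,"lwk":7,"qpx":14}}
After op 9 (remove /cpr): {"fvs":{"imw":82,"lwk":7,"qpx":14}}
After op 10 (add /fvs/vj 82): {"fvs":{"imw":82,"lwk":7,"qpx":14,"vj":82}}
After op 11 (add /fvs/vj 93): {"fvs":{"imw":82,"lwk":7,"qpx":14,"vj":93}}
After op 12 (replace /fvs 98): {"fvs":98}
After op 13 (add /t 82): {"fvs":98,"t":82}
Value at /fvs: 98

Answer: 98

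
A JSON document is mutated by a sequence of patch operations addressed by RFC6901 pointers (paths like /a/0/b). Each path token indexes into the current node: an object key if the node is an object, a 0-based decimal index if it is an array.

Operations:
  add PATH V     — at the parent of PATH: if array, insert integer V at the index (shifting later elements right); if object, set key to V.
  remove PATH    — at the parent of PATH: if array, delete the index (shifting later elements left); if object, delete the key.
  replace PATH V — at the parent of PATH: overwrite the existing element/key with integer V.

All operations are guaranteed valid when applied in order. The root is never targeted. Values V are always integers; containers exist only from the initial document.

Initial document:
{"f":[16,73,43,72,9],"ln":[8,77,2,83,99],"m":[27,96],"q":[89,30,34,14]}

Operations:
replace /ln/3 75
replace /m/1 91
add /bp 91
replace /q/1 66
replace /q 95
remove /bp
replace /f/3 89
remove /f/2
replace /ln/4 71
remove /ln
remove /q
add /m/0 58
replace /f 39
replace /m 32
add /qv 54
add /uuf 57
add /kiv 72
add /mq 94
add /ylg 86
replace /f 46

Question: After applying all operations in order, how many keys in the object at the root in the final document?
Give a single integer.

Answer: 7

Derivation:
After op 1 (replace /ln/3 75): {"f":[16,73,43,72,9],"ln":[8,77,2,75,99],"m":[27,96],"q":[89,30,34,14]}
After op 2 (replace /m/1 91): {"f":[16,73,43,72,9],"ln":[8,77,2,75,99],"m":[27,91],"q":[89,30,34,14]}
After op 3 (add /bp 91): {"bp":91,"f":[16,73,43,72,9],"ln":[8,77,2,75,99],"m":[27,91],"q":[89,30,34,14]}
After op 4 (replace /q/1 66): {"bp":91,"f":[16,73,43,72,9],"ln":[8,77,2,75,99],"m":[27,91],"q":[89,66,34,14]}
After op 5 (replace /q 95): {"bp":91,"f":[16,73,43,72,9],"ln":[8,77,2,75,99],"m":[27,91],"q":95}
After op 6 (remove /bp): {"f":[16,73,43,72,9],"ln":[8,77,2,75,99],"m":[27,91],"q":95}
After op 7 (replace /f/3 89): {"f":[16,73,43,89,9],"ln":[8,77,2,75,99],"m":[27,91],"q":95}
After op 8 (remove /f/2): {"f":[16,73,89,9],"ln":[8,77,2,75,99],"m":[27,91],"q":95}
After op 9 (replace /ln/4 71): {"f":[16,73,89,9],"ln":[8,77,2,75,71],"m":[27,91],"q":95}
After op 10 (remove /ln): {"f":[16,73,89,9],"m":[27,91],"q":95}
After op 11 (remove /q): {"f":[16,73,89,9],"m":[27,91]}
After op 12 (add /m/0 58): {"f":[16,73,89,9],"m":[58,27,91]}
After op 13 (replace /f 39): {"f":39,"m":[58,27,91]}
After op 14 (replace /m 32): {"f":39,"m":32}
After op 15 (add /qv 54): {"f":39,"m":32,"qv":54}
After op 16 (add /uuf 57): {"f":39,"m":32,"qv":54,"uuf":57}
After op 17 (add /kiv 72): {"f":39,"kiv":72,"m":32,"qv":54,"uuf":57}
After op 18 (add /mq 94): {"f":39,"kiv":72,"m":32,"mq":94,"qv":54,"uuf":57}
After op 19 (add /ylg 86): {"f":39,"kiv":72,"m":32,"mq":94,"qv":54,"uuf":57,"ylg":86}
After op 20 (replace /f 46): {"f":46,"kiv":72,"m":32,"mq":94,"qv":54,"uuf":57,"ylg":86}
Size at the root: 7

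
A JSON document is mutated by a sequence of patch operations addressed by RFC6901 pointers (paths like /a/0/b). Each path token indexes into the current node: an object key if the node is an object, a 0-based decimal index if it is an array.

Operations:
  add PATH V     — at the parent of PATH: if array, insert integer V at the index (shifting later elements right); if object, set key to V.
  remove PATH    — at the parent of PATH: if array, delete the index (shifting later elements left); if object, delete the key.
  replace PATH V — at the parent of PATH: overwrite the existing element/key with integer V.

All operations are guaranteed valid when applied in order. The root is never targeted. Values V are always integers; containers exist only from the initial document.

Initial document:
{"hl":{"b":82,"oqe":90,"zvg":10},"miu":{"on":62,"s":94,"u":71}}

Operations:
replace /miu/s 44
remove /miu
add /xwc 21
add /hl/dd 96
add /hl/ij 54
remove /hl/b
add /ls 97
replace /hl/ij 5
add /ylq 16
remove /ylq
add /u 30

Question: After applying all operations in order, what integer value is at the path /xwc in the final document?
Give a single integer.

After op 1 (replace /miu/s 44): {"hl":{"b":82,"oqe":90,"zvg":10},"miu":{"on":62,"s":44,"u":71}}
After op 2 (remove /miu): {"hl":{"b":82,"oqe":90,"zvg":10}}
After op 3 (add /xwc 21): {"hl":{"b":82,"oqe":90,"zvg":10},"xwc":21}
After op 4 (add /hl/dd 96): {"hl":{"b":82,"dd":96,"oqe":90,"zvg":10},"xwc":21}
After op 5 (add /hl/ij 54): {"hl":{"b":82,"dd":96,"ij":54,"oqe":90,"zvg":10},"xwc":21}
After op 6 (remove /hl/b): {"hl":{"dd":96,"ij":54,"oqe":90,"zvg":10},"xwc":21}
After op 7 (add /ls 97): {"hl":{"dd":96,"ij":54,"oqe":90,"zvg":10},"ls":97,"xwc":21}
After op 8 (replace /hl/ij 5): {"hl":{"dd":96,"ij":5,"oqe":90,"zvg":10},"ls":97,"xwc":21}
After op 9 (add /ylq 16): {"hl":{"dd":96,"ij":5,"oqe":90,"zvg":10},"ls":97,"xwc":21,"ylq":16}
After op 10 (remove /ylq): {"hl":{"dd":96,"ij":5,"oqe":90,"zvg":10},"ls":97,"xwc":21}
After op 11 (add /u 30): {"hl":{"dd":96,"ij":5,"oqe":90,"zvg":10},"ls":97,"u":30,"xwc":21}
Value at /xwc: 21

Answer: 21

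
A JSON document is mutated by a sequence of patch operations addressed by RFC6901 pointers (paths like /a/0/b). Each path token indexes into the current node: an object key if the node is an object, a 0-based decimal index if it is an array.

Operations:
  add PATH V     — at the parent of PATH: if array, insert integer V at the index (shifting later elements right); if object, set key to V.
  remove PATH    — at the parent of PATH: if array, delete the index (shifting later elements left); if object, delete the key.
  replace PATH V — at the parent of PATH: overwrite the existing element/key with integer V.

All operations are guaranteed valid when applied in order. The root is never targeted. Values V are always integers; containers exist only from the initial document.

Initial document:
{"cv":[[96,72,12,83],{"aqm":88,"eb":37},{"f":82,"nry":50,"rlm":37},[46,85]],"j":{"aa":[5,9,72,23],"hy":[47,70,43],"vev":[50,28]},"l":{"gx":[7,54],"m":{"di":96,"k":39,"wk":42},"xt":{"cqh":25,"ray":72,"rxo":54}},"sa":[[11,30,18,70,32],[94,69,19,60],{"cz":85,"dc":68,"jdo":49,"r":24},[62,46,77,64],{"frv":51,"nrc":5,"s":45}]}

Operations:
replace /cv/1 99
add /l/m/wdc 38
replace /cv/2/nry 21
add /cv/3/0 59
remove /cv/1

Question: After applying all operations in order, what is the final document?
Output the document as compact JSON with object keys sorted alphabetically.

After op 1 (replace /cv/1 99): {"cv":[[96,72,12,83],99,{"f":82,"nry":50,"rlm":37},[46,85]],"j":{"aa":[5,9,72,23],"hy":[47,70,43],"vev":[50,28]},"l":{"gx":[7,54],"m":{"di":96,"k":39,"wk":42},"xt":{"cqh":25,"ray":72,"rxo":54}},"sa":[[11,30,18,70,32],[94,69,19,60],{"cz":85,"dc":68,"jdo":49,"r":24},[62,46,77,64],{"frv":51,"nrc":5,"s":45}]}
After op 2 (add /l/m/wdc 38): {"cv":[[96,72,12,83],99,{"f":82,"nry":50,"rlm":37},[46,85]],"j":{"aa":[5,9,72,23],"hy":[47,70,43],"vev":[50,28]},"l":{"gx":[7,54],"m":{"di":96,"k":39,"wdc":38,"wk":42},"xt":{"cqh":25,"ray":72,"rxo":54}},"sa":[[11,30,18,70,32],[94,69,19,60],{"cz":85,"dc":68,"jdo":49,"r":24},[62,46,77,64],{"frv":51,"nrc":5,"s":45}]}
After op 3 (replace /cv/2/nry 21): {"cv":[[96,72,12,83],99,{"f":82,"nry":21,"rlm":37},[46,85]],"j":{"aa":[5,9,72,23],"hy":[47,70,43],"vev":[50,28]},"l":{"gx":[7,54],"m":{"di":96,"k":39,"wdc":38,"wk":42},"xt":{"cqh":25,"ray":72,"rxo":54}},"sa":[[11,30,18,70,32],[94,69,19,60],{"cz":85,"dc":68,"jdo":49,"r":24},[62,46,77,64],{"frv":51,"nrc":5,"s":45}]}
After op 4 (add /cv/3/0 59): {"cv":[[96,72,12,83],99,{"f":82,"nry":21,"rlm":37},[59,46,85]],"j":{"aa":[5,9,72,23],"hy":[47,70,43],"vev":[50,28]},"l":{"gx":[7,54],"m":{"di":96,"k":39,"wdc":38,"wk":42},"xt":{"cqh":25,"ray":72,"rxo":54}},"sa":[[11,30,18,70,32],[94,69,19,60],{"cz":85,"dc":68,"jdo":49,"r":24},[62,46,77,64],{"frv":51,"nrc":5,"s":45}]}
After op 5 (remove /cv/1): {"cv":[[96,72,12,83],{"f":82,"nry":21,"rlm":37},[59,46,85]],"j":{"aa":[5,9,72,23],"hy":[47,70,43],"vev":[50,28]},"l":{"gx":[7,54],"m":{"di":96,"k":39,"wdc":38,"wk":42},"xt":{"cqh":25,"ray":72,"rxo":54}},"sa":[[11,30,18,70,32],[94,69,19,60],{"cz":85,"dc":68,"jdo":49,"r":24},[62,46,77,64],{"frv":51,"nrc":5,"s":45}]}

Answer: {"cv":[[96,72,12,83],{"f":82,"nry":21,"rlm":37},[59,46,85]],"j":{"aa":[5,9,72,23],"hy":[47,70,43],"vev":[50,28]},"l":{"gx":[7,54],"m":{"di":96,"k":39,"wdc":38,"wk":42},"xt":{"cqh":25,"ray":72,"rxo":54}},"sa":[[11,30,18,70,32],[94,69,19,60],{"cz":85,"dc":68,"jdo":49,"r":24},[62,46,77,64],{"frv":51,"nrc":5,"s":45}]}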